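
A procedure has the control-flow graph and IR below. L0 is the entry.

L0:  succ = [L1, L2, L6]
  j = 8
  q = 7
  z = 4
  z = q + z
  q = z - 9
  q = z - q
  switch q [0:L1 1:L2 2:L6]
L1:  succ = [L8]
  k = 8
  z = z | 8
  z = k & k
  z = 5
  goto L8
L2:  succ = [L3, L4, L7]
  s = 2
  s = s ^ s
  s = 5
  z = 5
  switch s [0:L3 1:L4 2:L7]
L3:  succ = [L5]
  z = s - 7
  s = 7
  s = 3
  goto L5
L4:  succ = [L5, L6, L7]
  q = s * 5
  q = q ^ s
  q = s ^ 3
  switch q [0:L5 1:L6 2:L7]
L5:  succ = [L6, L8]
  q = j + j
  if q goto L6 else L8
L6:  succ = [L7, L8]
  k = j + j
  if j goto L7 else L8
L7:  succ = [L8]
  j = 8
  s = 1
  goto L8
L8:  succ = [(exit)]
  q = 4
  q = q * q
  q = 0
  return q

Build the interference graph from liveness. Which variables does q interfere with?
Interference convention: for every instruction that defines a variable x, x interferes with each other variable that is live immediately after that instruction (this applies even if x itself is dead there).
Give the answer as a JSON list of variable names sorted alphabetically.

Answer: ["j", "s", "z"]

Derivation:
Per-block:
  L0: {j,q,z} / ∅
  L1: {k,z} / {z}
  L2: {s,z} / ∅
  L3: {s,z} / {s}
  L4: {q} / {s}
  L5: {q} / {j}
  L6: {k} / {j}
  L7: {j,s} / ∅
  L8: {q} / ∅

Backward fixpoint:
  L0: in=∅ out={j,z}
  L1: in={z} out=∅
  L2: in={j} out={j,s}
  L3: in={j,s} out={j}
  L4: in={j,s} out={j}
  L5: in={j} out={j}
  L6: in={j} out=∅
  L7: in=∅ out=∅
  L8: in=∅ out=∅

Conflict graph:
  j: {k,q,s,z}
  k: {j,z}
  q: {j,s,z}
  s: {j,q,z}
  z: {j,k,q,s}

N(q) = ["j", "s", "z"]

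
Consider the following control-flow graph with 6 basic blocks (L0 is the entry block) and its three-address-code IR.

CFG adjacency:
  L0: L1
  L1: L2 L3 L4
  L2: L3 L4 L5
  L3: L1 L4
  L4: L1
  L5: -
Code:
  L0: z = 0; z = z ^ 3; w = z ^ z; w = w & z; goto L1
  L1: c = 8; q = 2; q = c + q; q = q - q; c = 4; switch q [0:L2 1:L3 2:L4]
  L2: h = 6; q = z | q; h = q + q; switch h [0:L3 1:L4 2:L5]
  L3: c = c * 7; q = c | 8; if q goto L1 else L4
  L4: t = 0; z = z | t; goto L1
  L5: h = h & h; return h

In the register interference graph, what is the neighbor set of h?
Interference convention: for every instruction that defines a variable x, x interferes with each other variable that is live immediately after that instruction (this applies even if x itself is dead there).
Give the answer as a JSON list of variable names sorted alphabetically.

Answer: ["c", "q", "z"]

Derivation:
Per-block:
  L0: {w,z} / ∅
  L1: {c,q} / ∅
  L2: {h,q} / {q,z}
  L3: {c,q} / {c}
  L4: {t,z} / {z}
  L5: {h} / {h}

Liveness:
  live L0: ∅→{z}
  live L1: {z}→{c,q,z}
  live L2: {c,q,z}→{c,h,z}
  live L3: {c,z}→{z}
  live L4: {z}→{z}
  live L5: {h}→∅

Interfere edges:
  c: {h,q,z}
  h: {c,q,z}
  q: {c,h,z}
  t: {z}
  w: {z}
  z: {c,h,q,t,w}

N(h) = ["c", "q", "z"]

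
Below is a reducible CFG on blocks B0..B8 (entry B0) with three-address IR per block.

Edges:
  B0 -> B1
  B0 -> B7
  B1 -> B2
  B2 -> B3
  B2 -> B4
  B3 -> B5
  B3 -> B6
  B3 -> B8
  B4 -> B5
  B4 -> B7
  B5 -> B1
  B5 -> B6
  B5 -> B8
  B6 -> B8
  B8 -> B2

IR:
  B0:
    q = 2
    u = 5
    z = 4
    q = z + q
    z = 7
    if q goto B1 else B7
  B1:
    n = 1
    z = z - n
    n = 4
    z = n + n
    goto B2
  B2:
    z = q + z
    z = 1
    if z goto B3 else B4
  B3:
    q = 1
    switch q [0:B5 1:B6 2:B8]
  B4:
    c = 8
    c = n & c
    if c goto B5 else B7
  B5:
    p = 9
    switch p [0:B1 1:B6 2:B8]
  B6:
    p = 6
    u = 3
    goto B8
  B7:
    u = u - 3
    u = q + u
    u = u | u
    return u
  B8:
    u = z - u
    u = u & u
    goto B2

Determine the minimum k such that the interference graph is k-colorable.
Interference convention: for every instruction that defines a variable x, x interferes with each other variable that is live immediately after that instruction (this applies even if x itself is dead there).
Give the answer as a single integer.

Per-block:
  B0: def={q,u,z} ue=∅
  B1: def={n,z} ue={z}
  B2: def={z} ue={q,z}
  B3: def={q} ue=∅
  B4: def={c} ue={n}
  B5: def={p} ue=∅
  B6: def={p,u} ue=∅
  B7: def={u} ue={q,u}
  B8: def={u} ue={u,z}

Live sets:
  B0: in=∅ out={q,u,z}
  B1: in={q,u,z} out={n,q,u,z}
  B2: in={n,q,u,z} out={n,q,u,z}
  B3: in={n,u,z} out={n,q,u,z}
  B4: in={n,q,u,z} out={n,q,u,z}
  B5: in={n,q,u,z} out={n,q,u,z}
  B6: in={n,q,z} out={n,q,u,z}
  B7: in={q,u} out=∅
  B8: in={n,q,u,z} out={n,q,u,z}

Interfere edges:
  c↔{n,q,u,z}
  n↔{c,p,q,u,z}
  p↔{n,q,u,z}
  q↔{c,n,p,u,z}
  u↔{c,n,p,q,z}
  z↔{c,n,p,q,u}

Registers:
  {c,n,q,u,z} pairwise interfere (5-clique) ⇒ χ ≥ 5
  5-colouring: c0={n}  c1={q}  c2={u}  c3={z}  c4={c,p}
  χ = 5

Answer: 5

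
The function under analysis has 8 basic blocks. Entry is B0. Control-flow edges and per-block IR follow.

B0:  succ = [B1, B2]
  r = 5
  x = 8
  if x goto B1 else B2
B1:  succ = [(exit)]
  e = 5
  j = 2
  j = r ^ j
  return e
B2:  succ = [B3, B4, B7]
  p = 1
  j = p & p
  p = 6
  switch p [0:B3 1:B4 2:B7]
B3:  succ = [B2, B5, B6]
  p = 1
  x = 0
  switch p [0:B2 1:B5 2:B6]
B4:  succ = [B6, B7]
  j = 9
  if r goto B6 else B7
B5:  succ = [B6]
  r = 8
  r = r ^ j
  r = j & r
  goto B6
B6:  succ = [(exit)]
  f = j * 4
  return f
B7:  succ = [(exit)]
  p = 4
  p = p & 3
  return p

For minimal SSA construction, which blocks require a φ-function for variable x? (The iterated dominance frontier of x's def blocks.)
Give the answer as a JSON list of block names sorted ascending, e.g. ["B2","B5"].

idom tree: B1←B0 B2←B0 B3←B2 B4←B2 B5←B3 B6←B2 B7←B2
Dom at joins:
  B2: preds {B0,B3}: {B0} ∩ {B0,B2,B3} = {B0}; idom=B0
  B6: preds {B3,B4,B5}: {B0,B2,B3} ∩ {B0,B2,B4} ∩ {B0,B2,B3,B5} = {B0,B2}; idom=B2
  B7: preds {B2,B4}: {B0,B2} ∩ {B0,B2,B4} = {B0,B2}; idom=B2

DF walk-up:
  join B2 pred B0: · stop@B0
  join B2 pred B3: B3→B2 stop@B0
  join B6 pred B3: B3 stop@B2
  join B6 pred B4: B4 stop@B2
  join B6 pred B5: B5→B3 stop@B2
  join B7 pred B2: · stop@B2
  join B7 pred B4: B4 stop@B2
  B0: DF=∅
  B1: DF=∅
  B2: DF={B2}
  B3: DF={B2,B6}
  B4: DF={B6,B7}
  B5: DF={B6}
  B6: DF=∅
  B7: DF=∅

φ for x: defs {B0,B3}
  DF⁺ = {B2,B6}

Answer: ["B2", "B6"]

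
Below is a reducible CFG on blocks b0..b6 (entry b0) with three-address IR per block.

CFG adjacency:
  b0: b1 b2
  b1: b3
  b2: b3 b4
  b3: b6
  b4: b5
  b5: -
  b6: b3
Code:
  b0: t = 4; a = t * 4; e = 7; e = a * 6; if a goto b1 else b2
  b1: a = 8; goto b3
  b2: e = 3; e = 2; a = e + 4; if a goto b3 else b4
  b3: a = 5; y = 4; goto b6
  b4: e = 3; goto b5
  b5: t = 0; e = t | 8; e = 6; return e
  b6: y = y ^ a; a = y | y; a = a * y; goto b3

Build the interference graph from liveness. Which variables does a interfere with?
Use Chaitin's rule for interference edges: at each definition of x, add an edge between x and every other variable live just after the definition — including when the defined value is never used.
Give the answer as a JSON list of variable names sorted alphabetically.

def/use:
  b0: def={a,e,t} ue=∅
  b1: def={a} ue=∅
  b2: def={a,e} ue=∅
  b3: def={a,y} ue=∅
  b4: def={e} ue=∅
  b5: def={e,t} ue=∅
  b6: def={a,y} ue={a,y}

Live sets:
  b0: in=∅ out=∅
  b1: in=∅ out=∅
  b2: in=∅ out=∅
  b3: in=∅ out={a,y}
  b4: in=∅ out=∅
  b5: in=∅ out=∅
  b6: in={a,y} out=∅

Conflict graph:
  a: {e,y}
  e: {a}
  t: ∅
  y: {a}

N(a) = ["e", "y"]

Answer: ["e", "y"]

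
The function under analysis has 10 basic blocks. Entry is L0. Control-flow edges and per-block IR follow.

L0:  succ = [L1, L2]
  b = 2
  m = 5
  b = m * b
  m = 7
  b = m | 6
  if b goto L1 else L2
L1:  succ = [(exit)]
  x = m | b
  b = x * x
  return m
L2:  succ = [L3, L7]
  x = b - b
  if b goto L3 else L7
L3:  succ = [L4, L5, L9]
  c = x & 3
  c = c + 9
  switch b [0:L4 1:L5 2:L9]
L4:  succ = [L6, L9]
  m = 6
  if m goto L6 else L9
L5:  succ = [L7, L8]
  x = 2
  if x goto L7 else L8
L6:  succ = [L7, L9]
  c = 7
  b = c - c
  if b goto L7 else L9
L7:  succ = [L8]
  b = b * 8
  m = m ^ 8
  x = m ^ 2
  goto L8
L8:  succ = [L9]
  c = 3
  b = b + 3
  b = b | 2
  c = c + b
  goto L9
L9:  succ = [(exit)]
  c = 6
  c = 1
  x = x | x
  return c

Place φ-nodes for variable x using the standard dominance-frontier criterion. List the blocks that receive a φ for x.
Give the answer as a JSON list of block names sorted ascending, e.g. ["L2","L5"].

Answer: ["L7", "L8", "L9"]

Working:
idom tree: L1←L0 L2←L0 L3←L2 L4←L3 L5←L3 L6←L4 L7←L2 L8←L2 L9←L2
Dom∩ at merges:
  L7: preds {L2,L5,L6}: {L0,L2} ∩ {L0,L2,L3,L5} ∩ {L0,L2,L3,L4,L6} = {L0,L2}; idom=L2
  L8: preds {L5,L7}: {L0,L2,L3,L5} ∩ {L0,L2,L7} = {L0,L2}; idom=L2
  L9: preds {L3,L4,L6,L8}: {L0,L2,L3} ∩ {L0,L2,L3,L4} ∩ {L0,L2,L3,L4,L6} ∩ {L0,L2,L8} = {L0,L2}; idom=L2

DF derivation:
  join L7 pred L2: · stop@L2
  join L7 pred L5: L5→L3 stop@L2
  join L7 pred L6: L6→L4→L3 stop@L2
  join L8 pred L5: L5→L3 stop@L2
  join L8 pred L7: L7 stop@L2
  join L9 pred L3: L3 stop@L2
  join L9 pred L4: L4→L3 stop@L2
  join L9 pred L6: L6→L4→L3 stop@L2
  join L9 pred L8: L8 stop@L2
  L0 → ∅
  L1 → ∅
  L2 → ∅
  L3 → {L7,L8,L9}
  L4 → {L7,L9}
  L5 → {L7,L8}
  L6 → {L7,L9}
  L7 → {L8}
  L8 → {L9}
  L9 → ∅

φ for x: defs {L1,L2,L5,L7,L9}
  DF⁺ = {L7,L8,L9}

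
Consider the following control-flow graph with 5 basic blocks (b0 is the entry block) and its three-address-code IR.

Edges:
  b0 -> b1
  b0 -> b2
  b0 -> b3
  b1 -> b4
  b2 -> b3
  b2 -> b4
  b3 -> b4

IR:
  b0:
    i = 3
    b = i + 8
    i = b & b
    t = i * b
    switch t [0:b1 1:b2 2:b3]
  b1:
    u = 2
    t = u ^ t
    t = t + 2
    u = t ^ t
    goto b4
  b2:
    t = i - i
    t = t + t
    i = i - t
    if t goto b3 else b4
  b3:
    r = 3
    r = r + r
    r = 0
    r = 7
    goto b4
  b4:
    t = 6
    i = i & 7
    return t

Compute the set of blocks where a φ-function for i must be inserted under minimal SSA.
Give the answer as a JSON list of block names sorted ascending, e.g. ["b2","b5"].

idom tree: b1←b0 b2←b0 b3←b0 b4←b0
Join-block Dom:
  b3: preds {b0,b2}: {b0} ∩ {b0,b2} = {b0}; idom=b0
  b4: preds {b1,b2,b3}: {b0,b1} ∩ {b0,b2} ∩ {b0,b3} = {b0}; idom=b0

Frontier:
  b3←b0: walk · to b0
  b3←b2: walk b2 to b0
  b4←b1: walk b1 to b0
  b4←b2: walk b2 to b0
  b4←b3: walk b3 to b0
  b0 → ∅
  b1 → {b4}
  b2 → {b3,b4}
  b3 → {b4}
  b4 → ∅

φ for i: defs {b0,b2,b4}
  DF⁺ = {b3,b4}

Answer: ["b3", "b4"]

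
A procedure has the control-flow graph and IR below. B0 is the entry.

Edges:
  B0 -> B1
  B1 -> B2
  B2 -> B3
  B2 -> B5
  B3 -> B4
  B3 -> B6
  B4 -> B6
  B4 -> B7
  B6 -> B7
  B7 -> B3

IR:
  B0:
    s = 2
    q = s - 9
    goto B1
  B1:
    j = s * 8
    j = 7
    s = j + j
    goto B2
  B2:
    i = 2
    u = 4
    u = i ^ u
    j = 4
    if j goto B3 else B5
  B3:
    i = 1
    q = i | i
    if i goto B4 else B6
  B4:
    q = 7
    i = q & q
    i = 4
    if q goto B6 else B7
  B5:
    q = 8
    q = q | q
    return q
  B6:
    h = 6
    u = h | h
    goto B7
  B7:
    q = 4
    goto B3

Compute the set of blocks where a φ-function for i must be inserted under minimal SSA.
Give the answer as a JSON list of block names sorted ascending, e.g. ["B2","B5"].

Answer: ["B3", "B6", "B7"]

Working:
idom tree: B1←B0 B2←B1 B3←B2 B4←B3 B5←B2 B6←B3 B7←B3
Dom at joins:
  B3: preds {B2,B7}: {B0,B1,B2} ∩ {B0,B1,B2,B3,B7} = {B0,B1,B2}; idom=B2
  B6: preds {B3,B4}: {B0,B1,B2,B3} ∩ {B0,B1,B2,B3,B4} = {B0,B1,B2,B3}; idom=B3
  B7: preds {B4,B6}: {B0,B1,B2,B3,B4} ∩ {B0,B1,B2,B3,B6} = {B0,B1,B2,B3}; idom=B3

DF derivation:
  B3←B2: walk · to B2
  B3←B7: walk B7→B3 to B2
  B6←B3: walk · to B3
  B6←B4: walk B4 to B3
  B7←B4: walk B4 to B3
  B7←B6: walk B6 to B3
  B0 → ∅
  B1 → ∅
  B2 → ∅
  B3 → {B3}
  B4 → {B6,B7}
  B5 → ∅
  B6 → {B7}
  B7 → {B3}

φ for i: defs {B2,B3,B4}
  DF⁺ = {B3,B6,B7}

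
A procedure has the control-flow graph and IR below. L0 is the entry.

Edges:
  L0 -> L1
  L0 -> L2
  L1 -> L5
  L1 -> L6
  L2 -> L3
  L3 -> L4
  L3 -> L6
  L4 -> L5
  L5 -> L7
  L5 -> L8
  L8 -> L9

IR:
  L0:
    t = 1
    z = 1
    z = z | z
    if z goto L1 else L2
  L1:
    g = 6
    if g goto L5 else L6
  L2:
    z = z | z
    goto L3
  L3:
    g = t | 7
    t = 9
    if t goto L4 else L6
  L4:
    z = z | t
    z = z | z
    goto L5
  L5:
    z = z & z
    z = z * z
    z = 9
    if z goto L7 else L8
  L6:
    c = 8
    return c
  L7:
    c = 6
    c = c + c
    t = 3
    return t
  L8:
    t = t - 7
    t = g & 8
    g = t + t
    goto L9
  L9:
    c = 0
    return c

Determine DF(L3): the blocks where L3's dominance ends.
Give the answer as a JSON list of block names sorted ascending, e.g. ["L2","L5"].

Answer: ["L5", "L6"]

Working:
idom tree: L1←L0 L2←L0 L3←L2 L4←L3 L5←L0 L6←L0 L7←L5 L8←L5 L9←L8
Dom∩ at merges:
  L5: preds {L1,L4}: {L0,L1} ∩ {L0,L2,L3,L4} = {L0}; idom=L0
  L6: preds {L1,L3}: {L0,L1} ∩ {L0,L2,L3} = {L0}; idom=L0

DF walk-up:
  L5←L1: walk L1 to L0
  L5←L4: walk L4→L3→L2 to L0
  L6←L1: walk L1 to L0
  L6←L3: walk L3→L2 to L0
  L0 → ∅
  L1 → {L5,L6}
  L2 → {L5,L6}
  L3 → {L5,L6}
  L4 → {L5}
  L5 → ∅
  L6 → ∅
  L7 → ∅
  L8 → ∅
  L9 → ∅

DF(L3) = ["L5", "L6"]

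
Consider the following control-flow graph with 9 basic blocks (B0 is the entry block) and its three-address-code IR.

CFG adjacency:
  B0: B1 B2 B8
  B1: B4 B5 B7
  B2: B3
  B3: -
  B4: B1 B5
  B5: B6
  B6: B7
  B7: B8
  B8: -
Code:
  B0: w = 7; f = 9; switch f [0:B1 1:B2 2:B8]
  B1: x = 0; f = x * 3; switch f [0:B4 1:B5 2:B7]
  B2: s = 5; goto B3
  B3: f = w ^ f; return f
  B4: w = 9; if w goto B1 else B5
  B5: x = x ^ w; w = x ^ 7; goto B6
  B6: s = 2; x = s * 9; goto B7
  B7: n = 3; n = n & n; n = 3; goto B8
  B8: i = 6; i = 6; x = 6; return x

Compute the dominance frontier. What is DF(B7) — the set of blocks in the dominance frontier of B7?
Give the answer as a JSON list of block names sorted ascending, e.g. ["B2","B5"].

idom tree: B1←B0 B2←B0 B3←B2 B4←B1 B5←B1 B6←B5 B7←B1 B8←B0
Dom∩ at merges:
  B1: preds {B0,B4}: {B0} ∩ {B0,B1,B4} = {B0}; idom=B0
  B5: preds {B1,B4}: {B0,B1} ∩ {B0,B1,B4} = {B0,B1}; idom=B1
  B7: preds {B1,B6}: {B0,B1} ∩ {B0,B1,B5,B6} = {B0,B1}; idom=B1
  B8: preds {B0,B7}: {B0} ∩ {B0,B1,B7} = {B0}; idom=B0

Frontier:
  join B1 pred B0: · stop@B0
  join B1 pred B4: B4→B1 stop@B0
  join B5 pred B1: · stop@B1
  join B5 pred B4: B4 stop@B1
  join B7 pred B1: · stop@B1
  join B7 pred B6: B6→B5 stop@B1
  join B8 pred B0: · stop@B0
  join B8 pred B7: B7→B1 stop@B0
  DF(B0)=∅
  DF(B1)={B1,B8}
  DF(B2)=∅
  DF(B3)=∅
  DF(B4)={B1,B5}
  DF(B5)={B7}
  DF(B6)={B7}
  DF(B7)={B8}
  DF(B8)=∅

DF(B7) = ["B8"]

Answer: ["B8"]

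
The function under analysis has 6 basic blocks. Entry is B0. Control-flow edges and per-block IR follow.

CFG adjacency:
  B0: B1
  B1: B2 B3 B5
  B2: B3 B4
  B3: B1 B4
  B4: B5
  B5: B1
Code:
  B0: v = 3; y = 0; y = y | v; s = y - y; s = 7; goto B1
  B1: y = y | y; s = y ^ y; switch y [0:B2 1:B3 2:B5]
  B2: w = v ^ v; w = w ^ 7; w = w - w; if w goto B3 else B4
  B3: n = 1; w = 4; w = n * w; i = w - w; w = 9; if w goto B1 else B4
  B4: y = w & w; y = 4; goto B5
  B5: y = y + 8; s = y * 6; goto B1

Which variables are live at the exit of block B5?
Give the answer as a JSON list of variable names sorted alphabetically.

Answer: ["v", "y"]

Working:
Per-block:
  B0: def={s,v,y} ue=∅
  B1: def={s,y} ue={y}
  B2: def={w} ue={v}
  B3: def={i,n,w} ue=∅
  B4: def={y} ue={w}
  B5: def={s,y} ue={y}

Liveness:
  B0: in=∅ out={v,y}
  B1: in={v,y} out={v,y}
  B2: in={v,y} out={v,w,y}
  B3: in={v,y} out={v,w,y}
  B4: in={v,w} out={v,y}
  B5: in={v,y} out={v,y}

live-out(B5) = ["v", "y"]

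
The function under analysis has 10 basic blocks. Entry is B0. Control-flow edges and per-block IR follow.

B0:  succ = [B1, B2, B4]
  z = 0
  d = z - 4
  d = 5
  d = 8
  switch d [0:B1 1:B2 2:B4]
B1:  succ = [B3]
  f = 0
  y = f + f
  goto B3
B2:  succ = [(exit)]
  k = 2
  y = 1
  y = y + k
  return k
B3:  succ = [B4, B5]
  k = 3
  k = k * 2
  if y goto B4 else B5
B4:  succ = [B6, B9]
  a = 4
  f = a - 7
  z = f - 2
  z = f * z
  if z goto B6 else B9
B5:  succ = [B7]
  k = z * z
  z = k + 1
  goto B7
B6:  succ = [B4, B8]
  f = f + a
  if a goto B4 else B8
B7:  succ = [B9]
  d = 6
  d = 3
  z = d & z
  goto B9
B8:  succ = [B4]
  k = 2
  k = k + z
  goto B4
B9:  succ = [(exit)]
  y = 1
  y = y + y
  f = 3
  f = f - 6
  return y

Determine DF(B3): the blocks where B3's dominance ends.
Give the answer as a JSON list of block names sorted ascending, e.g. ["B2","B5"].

idom tree: B1←B0 B2←B0 B3←B1 B4←B0 B5←B3 B6←B4 B7←B5 B8←B6 B9←B0
Dom∩ at merges:
  B4: preds {B0,B3,B6,B8}: {B0} ∩ {B0,B1,B3} ∩ {B0,B4,B6} ∩ {B0,B4,B6,B8} = {B0}; idom=B0
  B9: preds {B4,B7}: {B0,B4} ∩ {B0,B1,B3,B5,B7} = {B0}; idom=B0

Frontier:
  B4←B0: walk · to B0
  B4←B3: walk B3→B1 to B0
  B4←B6: walk B6→B4 to B0
  B4←B8: walk B8→B6→B4 to B0
  B9←B4: walk B4 to B0
  B9←B7: walk B7→B5→B3→B1 to B0
  B0 → ∅
  B1 → {B4,B9}
  B2 → ∅
  B3 → {B4,B9}
  B4 → {B4,B9}
  B5 → {B9}
  B6 → {B4}
  B7 → {B9}
  B8 → {B4}
  B9 → ∅

DF(B3) = ["B4", "B9"]

Answer: ["B4", "B9"]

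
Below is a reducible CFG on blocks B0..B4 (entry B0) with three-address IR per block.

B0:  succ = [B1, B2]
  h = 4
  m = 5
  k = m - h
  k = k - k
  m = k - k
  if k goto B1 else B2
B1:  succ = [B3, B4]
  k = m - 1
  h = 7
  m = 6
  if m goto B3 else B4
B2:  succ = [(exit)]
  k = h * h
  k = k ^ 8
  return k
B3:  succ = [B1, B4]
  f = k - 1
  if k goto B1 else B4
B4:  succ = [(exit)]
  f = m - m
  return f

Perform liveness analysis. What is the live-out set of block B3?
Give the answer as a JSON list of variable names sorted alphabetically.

def/use:
  B0: def={h,k,m} ue=∅
  B1: def={h,k,m} ue={m}
  B2: def={k} ue={h}
  B3: def={f} ue={k}
  B4: def={f} ue={m}

Backward fixpoint:
  live B0: ∅→{h,m}
  live B1: {m}→{k,m}
  live B2: {h}→∅
  live B3: {k,m}→{m}
  live B4: {m}→∅

live-out(B3) = ["m"]

Answer: ["m"]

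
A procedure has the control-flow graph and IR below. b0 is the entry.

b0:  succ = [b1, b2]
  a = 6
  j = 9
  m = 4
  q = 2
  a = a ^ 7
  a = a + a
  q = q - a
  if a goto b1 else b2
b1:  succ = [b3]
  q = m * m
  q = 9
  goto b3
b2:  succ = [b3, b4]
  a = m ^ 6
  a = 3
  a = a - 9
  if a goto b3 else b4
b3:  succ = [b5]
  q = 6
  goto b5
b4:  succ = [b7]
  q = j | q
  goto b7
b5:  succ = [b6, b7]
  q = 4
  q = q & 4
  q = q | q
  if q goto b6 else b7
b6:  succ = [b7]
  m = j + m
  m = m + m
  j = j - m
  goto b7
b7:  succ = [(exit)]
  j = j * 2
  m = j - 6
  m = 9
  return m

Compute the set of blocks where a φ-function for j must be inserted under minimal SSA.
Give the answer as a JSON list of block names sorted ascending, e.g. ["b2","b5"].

idom tree: b1←b0 b2←b0 b3←b0 b4←b2 b5←b3 b6←b5 b7←b0
Dom at joins:
  b3: preds {b1,b2}: {b0,b1} ∩ {b0,b2} = {b0}; idom=b0
  b7: preds {b4,b5,b6}: {b0,b2,b4} ∩ {b0,b3,b5} ∩ {b0,b3,b5,b6} = {b0}; idom=b0

DF derivation:
  b3←b1: walk b1 to b0
  b3←b2: walk b2 to b0
  b7←b4: walk b4→b2 to b0
  b7←b5: walk b5→b3 to b0
  b7←b6: walk b6→b5→b3 to b0
  DF(b0)=∅
  DF(b1)={b3}
  DF(b2)={b3,b7}
  DF(b3)={b7}
  DF(b4)={b7}
  DF(b5)={b7}
  DF(b6)={b7}
  DF(b7)=∅

φ for j: defs {b0,b6,b7}
  DF⁺ = {b7}

Answer: ["b7"]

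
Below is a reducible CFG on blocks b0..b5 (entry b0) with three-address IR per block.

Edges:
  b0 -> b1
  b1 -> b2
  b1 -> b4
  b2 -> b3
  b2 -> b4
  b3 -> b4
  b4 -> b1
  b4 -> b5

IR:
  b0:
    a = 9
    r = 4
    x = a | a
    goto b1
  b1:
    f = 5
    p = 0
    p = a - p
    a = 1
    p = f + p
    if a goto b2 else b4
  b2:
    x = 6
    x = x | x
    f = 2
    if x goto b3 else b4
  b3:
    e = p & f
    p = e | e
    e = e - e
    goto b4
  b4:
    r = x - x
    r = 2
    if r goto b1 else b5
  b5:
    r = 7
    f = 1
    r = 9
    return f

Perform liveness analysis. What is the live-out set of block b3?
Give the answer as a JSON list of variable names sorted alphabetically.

def/use:
  b0: def={a,r,x} ue=∅
  b1: def={a,f,p} ue={a}
  b2: def={f,x} ue=∅
  b3: def={e,p} ue={f,p}
  b4: def={r} ue={x}
  b5: def={f,r} ue=∅

Live sets:
  live b0: ∅→{a,x}
  live b1: {a,x}→{a,p,x}
  live b2: {a,p}→{a,f,p,x}
  live b3: {a,f,p,x}→{a,x}
  live b4: {a,x}→{a,x}
  live b5: ∅→∅

live-out(b3) = ["a", "x"]

Answer: ["a", "x"]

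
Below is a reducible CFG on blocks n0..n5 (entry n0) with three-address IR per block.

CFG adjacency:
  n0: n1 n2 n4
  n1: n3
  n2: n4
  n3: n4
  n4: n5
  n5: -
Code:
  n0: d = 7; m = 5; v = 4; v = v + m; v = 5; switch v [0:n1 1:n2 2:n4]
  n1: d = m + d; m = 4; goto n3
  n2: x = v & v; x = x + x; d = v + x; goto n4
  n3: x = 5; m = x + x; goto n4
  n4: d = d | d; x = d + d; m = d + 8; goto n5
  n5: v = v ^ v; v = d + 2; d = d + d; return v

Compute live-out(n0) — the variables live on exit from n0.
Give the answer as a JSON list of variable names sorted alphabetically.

Answer: ["d", "m", "v"]

Derivation:
Per-block:
  n0 def {d,m,v} use ∅
  n1 def {d,m} use {d,m}
  n2 def {d,x} use {v}
  n3 def {m,x} use ∅
  n4 def {d,m,x} use {d}
  n5 def {d,v} use {d,v}

Liveness:
  live n0: ∅→{d,m,v}
  live n1: {d,m,v}→{d,v}
  live n2: {v}→{d,v}
  live n3: {d,v}→{d,v}
  live n4: {d,v}→{d,v}
  live n5: {d,v}→∅

live-out(n0) = ["d", "m", "v"]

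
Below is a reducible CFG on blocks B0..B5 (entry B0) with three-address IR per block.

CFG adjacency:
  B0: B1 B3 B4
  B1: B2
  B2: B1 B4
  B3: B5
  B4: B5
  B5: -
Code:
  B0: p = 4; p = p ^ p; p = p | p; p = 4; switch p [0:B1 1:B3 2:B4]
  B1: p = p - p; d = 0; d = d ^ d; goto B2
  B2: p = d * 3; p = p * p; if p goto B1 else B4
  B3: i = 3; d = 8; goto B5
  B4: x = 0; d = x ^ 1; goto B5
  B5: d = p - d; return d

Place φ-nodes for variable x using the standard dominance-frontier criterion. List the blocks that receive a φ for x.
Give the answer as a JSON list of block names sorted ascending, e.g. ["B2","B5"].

Answer: ["B5"]

Analysis:
idom tree: B1←B0 B2←B1 B3←B0 B4←B0 B5←B0
Dom at joins:
  B1: preds {B0,B2}: {B0} ∩ {B0,B1,B2} = {B0}; idom=B0
  B4: preds {B0,B2}: {B0} ∩ {B0,B1,B2} = {B0}; idom=B0
  B5: preds {B3,B4}: {B0,B3} ∩ {B0,B4} = {B0}; idom=B0

Frontier:
  join B1 pred B0: · stop@B0
  join B1 pred B2: B2→B1 stop@B0
  join B4 pred B0: · stop@B0
  join B4 pred B2: B2→B1 stop@B0
  join B5 pred B3: B3 stop@B0
  join B5 pred B4: B4 stop@B0
  B0: DF=∅
  B1: DF={B1,B4}
  B2: DF={B1,B4}
  B3: DF={B5}
  B4: DF={B5}
  B5: DF=∅

φ for x: defs {B4}
  DF⁺ = {B5}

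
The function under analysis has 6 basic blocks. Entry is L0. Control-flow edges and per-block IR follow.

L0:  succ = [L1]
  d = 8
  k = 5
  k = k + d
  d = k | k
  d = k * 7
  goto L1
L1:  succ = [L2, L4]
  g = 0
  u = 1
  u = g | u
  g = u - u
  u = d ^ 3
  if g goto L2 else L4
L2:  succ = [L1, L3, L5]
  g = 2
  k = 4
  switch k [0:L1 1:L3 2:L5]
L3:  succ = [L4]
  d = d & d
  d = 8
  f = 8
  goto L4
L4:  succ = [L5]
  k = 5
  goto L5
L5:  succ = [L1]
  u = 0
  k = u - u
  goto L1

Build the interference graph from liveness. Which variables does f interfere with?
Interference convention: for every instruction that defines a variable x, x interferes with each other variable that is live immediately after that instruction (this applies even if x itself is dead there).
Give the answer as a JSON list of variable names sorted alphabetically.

Answer: ["d"]

Working:
Block summaries:
  L0: def={d,k} ue=∅
  L1: def={g,u} ue={d}
  L2: def={g,k} ue=∅
  L3: def={d,f} ue={d}
  L4: def={k} ue=∅
  L5: def={k,u} ue=∅

Liveness:
  L0 li=∅ lo={d}
  L1 li={d} lo={d}
  L2 li={d} lo={d}
  L3 li={d} lo={d}
  L4 li={d} lo={d}
  L5 li={d} lo={d}

Interfere edges:
  d: {f,g,k,u}
  f: {d}
  g: {d,u}
  k: {d}
  u: {d,g}

N(f) = ["d"]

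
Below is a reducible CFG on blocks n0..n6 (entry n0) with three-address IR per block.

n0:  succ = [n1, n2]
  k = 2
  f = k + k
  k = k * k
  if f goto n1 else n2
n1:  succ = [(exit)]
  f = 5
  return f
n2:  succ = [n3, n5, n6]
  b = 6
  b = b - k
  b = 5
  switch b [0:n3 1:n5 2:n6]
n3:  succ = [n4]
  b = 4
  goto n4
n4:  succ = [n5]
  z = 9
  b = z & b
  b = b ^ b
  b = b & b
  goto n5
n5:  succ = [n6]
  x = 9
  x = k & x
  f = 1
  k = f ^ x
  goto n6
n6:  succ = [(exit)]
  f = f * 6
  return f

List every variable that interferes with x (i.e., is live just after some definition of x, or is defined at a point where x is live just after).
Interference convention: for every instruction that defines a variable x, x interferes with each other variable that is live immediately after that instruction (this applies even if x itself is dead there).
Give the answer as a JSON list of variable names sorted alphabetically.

Answer: ["f", "k"]

Analysis:
Block summaries:
  n0: {f,k} / ∅
  n1: {f} / ∅
  n2: {b} / {k}
  n3: {b} / ∅
  n4: {b,z} / {b}
  n5: {f,k,x} / {k}
  n6: {f} / {f}

Backward fixpoint:
  live n0: ∅→{f,k}
  live n1: ∅→∅
  live n2: {f,k}→{f,k}
  live n3: {k}→{b,k}
  live n4: {b,k}→{k}
  live n5: {k}→{f}
  live n6: {f}→∅

Interference:
  b — {f,k,z}
  f — {b,k,x}
  k — {b,f,x,z}
  x — {f,k}
  z — {b,k}

N(x) = ["f", "k"]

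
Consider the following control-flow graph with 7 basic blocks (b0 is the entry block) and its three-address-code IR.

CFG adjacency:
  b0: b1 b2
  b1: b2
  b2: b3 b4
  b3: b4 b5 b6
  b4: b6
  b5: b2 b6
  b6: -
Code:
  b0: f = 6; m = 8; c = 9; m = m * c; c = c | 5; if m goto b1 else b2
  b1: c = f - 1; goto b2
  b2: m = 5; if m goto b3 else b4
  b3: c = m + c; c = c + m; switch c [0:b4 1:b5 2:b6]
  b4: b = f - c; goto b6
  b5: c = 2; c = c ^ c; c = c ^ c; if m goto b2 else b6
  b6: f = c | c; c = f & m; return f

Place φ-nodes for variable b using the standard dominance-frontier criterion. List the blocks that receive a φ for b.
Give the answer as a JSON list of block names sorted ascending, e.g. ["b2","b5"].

idom tree: b1←b0 b2←b0 b3←b2 b4←b2 b5←b3 b6←b2
Dom at joins:
  b2: preds {b0,b1,b5}: {b0} ∩ {b0,b1} ∩ {b0,b2,b3,b5} = {b0}; idom=b0
  b4: preds {b2,b3}: {b0,b2} ∩ {b0,b2,b3} = {b0,b2}; idom=b2
  b6: preds {b3,b4,b5}: {b0,b2,b3} ∩ {b0,b2,b4} ∩ {b0,b2,b3,b5} = {b0,b2}; idom=b2

DF walk-up:
  b2←b0: walk · to b0
  b2←b1: walk b1 to b0
  b2←b5: walk b5→b3→b2 to b0
  b4←b2: walk · to b2
  b4←b3: walk b3 to b2
  b6←b3: walk b3 to b2
  b6←b4: walk b4 to b2
  b6←b5: walk b5→b3 to b2
  b0 → ∅
  b1 → {b2}
  b2 → {b2}
  b3 → {b2,b4,b6}
  b4 → {b6}
  b5 → {b2,b6}
  b6 → ∅

φ for b: defs {b4}
  DF⁺ = {b6}

Answer: ["b6"]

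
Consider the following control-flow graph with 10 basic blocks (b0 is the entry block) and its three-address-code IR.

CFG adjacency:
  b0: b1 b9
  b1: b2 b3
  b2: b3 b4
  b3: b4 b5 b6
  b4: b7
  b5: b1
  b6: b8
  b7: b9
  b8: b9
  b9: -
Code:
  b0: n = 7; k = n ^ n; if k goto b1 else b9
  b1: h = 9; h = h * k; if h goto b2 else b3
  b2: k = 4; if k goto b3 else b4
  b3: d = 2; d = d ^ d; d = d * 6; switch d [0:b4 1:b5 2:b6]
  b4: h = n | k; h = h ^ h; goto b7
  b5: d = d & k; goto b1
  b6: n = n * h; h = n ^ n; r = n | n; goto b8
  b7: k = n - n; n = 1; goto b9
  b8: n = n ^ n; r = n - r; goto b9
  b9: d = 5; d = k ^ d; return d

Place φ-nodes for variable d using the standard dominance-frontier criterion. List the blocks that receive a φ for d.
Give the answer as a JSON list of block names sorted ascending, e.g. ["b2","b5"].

idom tree: b1←b0 b2←b1 b3←b1 b4←b1 b5←b3 b6←b3 b7←b4 b8←b6 b9←b0
Join-block Dom:
  b1: preds {b0,b5}: {b0} ∩ {b0,b1,b3,b5} = {b0}; idom=b0
  b3: preds {b1,b2}: {b0,b1} ∩ {b0,b1,b2} = {b0,b1}; idom=b1
  b4: preds {b2,b3}: {b0,b1,b2} ∩ {b0,b1,b3} = {b0,b1}; idom=b1
  b9: preds {b0,b7,b8}: {b0} ∩ {b0,b1,b4,b7} ∩ {b0,b1,b3,b6,b8} = {b0}; idom=b0

DF derivation:
  join b1 pred b0: · stop@b0
  join b1 pred b5: b5→b3→b1 stop@b0
  join b3 pred b1: · stop@b1
  join b3 pred b2: b2 stop@b1
  join b4 pred b2: b2 stop@b1
  join b4 pred b3: b3 stop@b1
  join b9 pred b0: · stop@b0
  join b9 pred b7: b7→b4→b1 stop@b0
  join b9 pred b8: b8→b6→b3→b1 stop@b0
  b0: DF=∅
  b1: DF={b1,b9}
  b2: DF={b3,b4}
  b3: DF={b1,b4,b9}
  b4: DF={b9}
  b5: DF={b1}
  b6: DF={b9}
  b7: DF={b9}
  b8: DF={b9}
  b9: DF=∅

φ for d: defs {b3,b5,b9}
  DF⁺ = {b1,b4,b9}

Answer: ["b1", "b4", "b9"]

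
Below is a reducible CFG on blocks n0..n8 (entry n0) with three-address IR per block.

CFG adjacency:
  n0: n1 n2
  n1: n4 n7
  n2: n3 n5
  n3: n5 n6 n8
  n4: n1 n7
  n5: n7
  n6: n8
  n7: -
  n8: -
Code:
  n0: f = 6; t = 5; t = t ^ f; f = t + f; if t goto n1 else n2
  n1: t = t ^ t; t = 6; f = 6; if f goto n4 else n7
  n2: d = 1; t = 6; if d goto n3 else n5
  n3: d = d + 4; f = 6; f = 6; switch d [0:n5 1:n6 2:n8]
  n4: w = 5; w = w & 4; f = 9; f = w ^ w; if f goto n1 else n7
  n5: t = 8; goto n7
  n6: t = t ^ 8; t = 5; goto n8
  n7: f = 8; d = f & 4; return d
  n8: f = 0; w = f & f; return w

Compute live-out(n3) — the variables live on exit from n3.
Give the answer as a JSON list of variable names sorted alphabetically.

Answer: ["t"]

Working:
Per-block:
  n0: def={f,t} ue=∅
  n1: def={f,t} ue={t}
  n2: def={d,t} ue=∅
  n3: def={d,f} ue={d}
  n4: def={f,w} ue=∅
  n5: def={t} ue=∅
  n6: def={t} ue={t}
  n7: def={d,f} ue=∅
  n8: def={f,w} ue=∅

Live sets:
  n0 li=∅ lo={t}
  n1 li={t} lo={t}
  n2 li=∅ lo={d,t}
  n3 li={d,t} lo={t}
  n4 li={t} lo={t}
  n5 li=∅ lo=∅
  n6 li={t} lo=∅
  n7 li=∅ lo=∅
  n8 li=∅ lo=∅

live-out(n3) = ["t"]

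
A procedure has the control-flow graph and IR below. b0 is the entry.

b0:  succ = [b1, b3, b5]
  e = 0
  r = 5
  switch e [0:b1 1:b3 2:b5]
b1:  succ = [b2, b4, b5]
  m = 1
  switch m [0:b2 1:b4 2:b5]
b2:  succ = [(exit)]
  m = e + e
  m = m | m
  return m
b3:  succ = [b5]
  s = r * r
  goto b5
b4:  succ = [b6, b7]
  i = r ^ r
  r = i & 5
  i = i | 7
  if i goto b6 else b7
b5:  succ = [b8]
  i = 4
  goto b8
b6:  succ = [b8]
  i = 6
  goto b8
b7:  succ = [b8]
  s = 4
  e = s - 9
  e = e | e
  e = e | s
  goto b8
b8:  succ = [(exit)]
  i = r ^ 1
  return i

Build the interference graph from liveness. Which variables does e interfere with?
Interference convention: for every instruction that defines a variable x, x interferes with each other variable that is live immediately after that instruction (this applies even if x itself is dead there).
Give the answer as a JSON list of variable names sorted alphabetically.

Answer: ["m", "r", "s"]

Analysis:
Per-block:
  b0 def {e,r} use ∅
  b1 def {m} use ∅
  b2 def {m} use {e}
  b3 def {s} use {r}
  b4 def {i,r} use {r}
  b5 def {i} use ∅
  b6 def {i} use ∅
  b7 def {e,s} use ∅
  b8 def {i} use {r}

Backward fixpoint:
  live b0: ∅→{e,r}
  live b1: {e,r}→{e,r}
  live b2: {e}→∅
  live b3: {r}→{r}
  live b4: {r}→{r}
  live b5: {r}→{r}
  live b6: {r}→{r}
  live b7: {r}→{r}
  live b8: {r}→∅

Interference:
  e — {m,r,s}
  i — {r}
  m — {e,r}
  r — {e,i,m,s}
  s — {e,r}

N(e) = ["m", "r", "s"]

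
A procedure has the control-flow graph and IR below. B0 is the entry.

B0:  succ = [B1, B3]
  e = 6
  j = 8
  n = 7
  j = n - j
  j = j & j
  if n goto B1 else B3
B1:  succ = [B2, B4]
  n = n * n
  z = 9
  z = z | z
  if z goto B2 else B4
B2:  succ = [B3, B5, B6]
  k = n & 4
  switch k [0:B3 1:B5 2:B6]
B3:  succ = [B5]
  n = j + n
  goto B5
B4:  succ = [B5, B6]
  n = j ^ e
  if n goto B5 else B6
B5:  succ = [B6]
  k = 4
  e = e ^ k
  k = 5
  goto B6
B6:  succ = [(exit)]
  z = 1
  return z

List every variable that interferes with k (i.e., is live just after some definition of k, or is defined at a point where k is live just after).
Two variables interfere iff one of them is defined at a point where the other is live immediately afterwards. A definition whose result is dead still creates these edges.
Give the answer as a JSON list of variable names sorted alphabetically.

Answer: ["e", "j", "n"]

Working:
Block summaries:
  B0: {e,j,n} / ∅
  B1: {n,z} / {n}
  B2: {k} / {n}
  B3: {n} / {j,n}
  B4: {n} / {e,j}
  B5: {e,k} / {e}
  B6: {z} / ∅

Liveness:
  B0 li=∅ lo={e,j,n}
  B1 li={e,j,n} lo={e,j,n}
  B2 li={e,j,n} lo={e,j,n}
  B3 li={e,j,n} lo={e}
  B4 li={e,j} lo={e}
  B5 li={e} lo=∅
  B6 li=∅ lo=∅

Conflict graph:
  e↔{j,k,n,z}
  j↔{e,k,n,z}
  k↔{e,j,n}
  n↔{e,j,k,z}
  z↔{e,j,n}

N(k) = ["e", "j", "n"]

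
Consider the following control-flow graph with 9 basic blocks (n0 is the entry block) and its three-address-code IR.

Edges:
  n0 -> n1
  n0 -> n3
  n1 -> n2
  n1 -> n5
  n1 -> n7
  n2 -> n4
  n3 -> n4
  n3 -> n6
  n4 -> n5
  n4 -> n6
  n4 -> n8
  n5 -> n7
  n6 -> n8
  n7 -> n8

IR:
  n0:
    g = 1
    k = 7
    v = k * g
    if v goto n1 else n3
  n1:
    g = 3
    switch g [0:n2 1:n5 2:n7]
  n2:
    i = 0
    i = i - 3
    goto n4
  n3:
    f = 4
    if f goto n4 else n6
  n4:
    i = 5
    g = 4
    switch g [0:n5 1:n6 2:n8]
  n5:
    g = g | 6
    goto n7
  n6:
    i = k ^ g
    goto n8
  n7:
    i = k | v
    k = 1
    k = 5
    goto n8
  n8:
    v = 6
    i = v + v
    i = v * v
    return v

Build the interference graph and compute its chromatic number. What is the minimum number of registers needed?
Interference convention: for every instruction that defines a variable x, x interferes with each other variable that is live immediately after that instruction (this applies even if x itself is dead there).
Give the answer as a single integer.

Per-block:
  n0: {g,k,v} / ∅
  n1: {g} / ∅
  n2: {i} / ∅
  n3: {f} / ∅
  n4: {g,i} / ∅
  n5: {g} / {g}
  n6: {i} / {g,k}
  n7: {i,k} / {k,v}
  n8: {i,v} / ∅

Live sets:
  n0: in=∅ out={g,k,v}
  n1: in={k,v} out={g,k,v}
  n2: in={k,v} out={k,v}
  n3: in={g,k,v} out={g,k,v}
  n4: in={k,v} out={g,k,v}
  n5: in={g,k,v} out={k,v}
  n6: in={g,k} out=∅
  n7: in={k,v} out=∅
  n8: in=∅ out=∅

Conflict graph:
  f: {g,k,v}
  g: {f,k,v}
  i: {k,v}
  k: {f,g,i,v}
  v: {f,g,i,k}

Colouring:
  {f,g,k,v} pairwise interfere (4-clique) ⇒ χ ≥ 4
  4-colouring: R0={k}  R1={v}  R2={f,i}  R3={g}
  χ = 4

Answer: 4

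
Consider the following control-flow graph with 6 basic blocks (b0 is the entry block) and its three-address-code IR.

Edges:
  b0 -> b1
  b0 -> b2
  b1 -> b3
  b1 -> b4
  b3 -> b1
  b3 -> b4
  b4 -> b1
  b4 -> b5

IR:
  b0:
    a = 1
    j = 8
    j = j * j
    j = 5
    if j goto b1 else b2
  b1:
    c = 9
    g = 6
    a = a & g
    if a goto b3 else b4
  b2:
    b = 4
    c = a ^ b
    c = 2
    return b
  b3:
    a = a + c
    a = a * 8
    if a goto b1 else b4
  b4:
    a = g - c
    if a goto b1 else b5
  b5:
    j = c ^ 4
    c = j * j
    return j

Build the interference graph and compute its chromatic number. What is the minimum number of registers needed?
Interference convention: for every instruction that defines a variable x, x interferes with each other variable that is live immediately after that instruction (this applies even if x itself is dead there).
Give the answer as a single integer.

def/use:
  b0: def={a,j} ue=∅
  b1: def={a,c,g} ue={a}
  b2: def={b,c} ue={a}
  b3: def={a} ue={a,c}
  b4: def={a} ue={c,g}
  b5: def={c,j} ue={c}

Backward fixpoint:
  live b0: ∅→{a}
  live b1: {a}→{a,c,g}
  live b2: {a}→∅
  live b3: {a,c,g}→{a,c,g}
  live b4: {c,g}→{a,c}
  live b5: {c}→∅

Conflict graph:
  a — {b,c,g,j}
  b — {a,c}
  c — {a,b,g,j}
  g — {a,c}
  j — {a,c}

Colouring:
  lower bound: {a,b,c} mutually conflict ⇒ χ ≥ 3
  assign a→c0 b→c2 c→c1 g→c2 j→c2 — no edge inside a register ⇒ χ ≤ 3
  χ = 3

Answer: 3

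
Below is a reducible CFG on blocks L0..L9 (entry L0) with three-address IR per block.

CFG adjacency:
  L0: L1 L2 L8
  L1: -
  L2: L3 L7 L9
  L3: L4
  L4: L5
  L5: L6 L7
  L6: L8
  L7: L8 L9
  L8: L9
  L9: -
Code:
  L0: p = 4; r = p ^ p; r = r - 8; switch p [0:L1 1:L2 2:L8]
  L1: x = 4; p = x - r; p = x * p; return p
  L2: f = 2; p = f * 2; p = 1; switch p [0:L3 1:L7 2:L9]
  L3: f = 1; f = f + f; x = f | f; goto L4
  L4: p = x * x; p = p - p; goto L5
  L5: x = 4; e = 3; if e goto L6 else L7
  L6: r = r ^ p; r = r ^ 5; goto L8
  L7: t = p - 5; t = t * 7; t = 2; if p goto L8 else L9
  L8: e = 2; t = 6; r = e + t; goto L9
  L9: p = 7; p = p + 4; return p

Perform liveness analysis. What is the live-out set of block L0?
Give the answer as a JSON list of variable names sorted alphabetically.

def/use:
  L0 def {p,r} use ∅
  L1 def {p,x} use {r}
  L2 def {f,p} use ∅
  L3 def {f,x} use ∅
  L4 def {p} use {x}
  L5 def {e,x} use ∅
  L6 def {r} use {p,r}
  L7 def {t} use {p}
  L8 def {e,r,t} use ∅
  L9 def {p} use ∅

Live sets:
  live L0: ∅→{r}
  live L1: {r}→∅
  live L2: {r}→{p,r}
  live L3: {r}→{r,x}
  live L4: {r,x}→{p,r}
  live L5: {p,r}→{p,r}
  live L6: {p,r}→∅
  live L7: {p}→∅
  live L8: ∅→∅
  live L9: ∅→∅

live-out(L0) = ["r"]

Answer: ["r"]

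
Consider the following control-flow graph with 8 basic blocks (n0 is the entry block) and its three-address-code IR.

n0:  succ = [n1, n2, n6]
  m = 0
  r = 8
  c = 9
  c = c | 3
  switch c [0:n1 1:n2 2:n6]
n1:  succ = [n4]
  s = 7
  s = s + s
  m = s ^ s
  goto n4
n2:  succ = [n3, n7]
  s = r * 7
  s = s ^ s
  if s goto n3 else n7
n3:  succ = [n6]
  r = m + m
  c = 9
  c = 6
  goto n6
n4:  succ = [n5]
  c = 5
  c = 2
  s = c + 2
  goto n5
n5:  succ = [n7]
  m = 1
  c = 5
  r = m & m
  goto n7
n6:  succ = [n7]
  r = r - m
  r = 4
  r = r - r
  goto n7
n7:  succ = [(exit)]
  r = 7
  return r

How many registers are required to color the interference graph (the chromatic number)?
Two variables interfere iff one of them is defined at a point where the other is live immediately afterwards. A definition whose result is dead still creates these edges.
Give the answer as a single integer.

Answer: 3

Derivation:
def/use:
  n0: def={c,m,r} ue=∅
  n1: def={m,s} ue=∅
  n2: def={s} ue={r}
  n3: def={c,r} ue={m}
  n4: def={c,s} ue=∅
  n5: def={c,m,r} ue=∅
  n6: def={r} ue={m,r}
  n7: def={r} ue=∅

Live sets:
  live n0: ∅→{m,r}
  live n1: ∅→∅
  live n2: {m,r}→{m}
  live n3: {m}→{m,r}
  live n4: ∅→∅
  live n5: ∅→∅
  live n6: {m,r}→∅
  live n7: ∅→∅

Interfere edges:
  c: {m,r}
  m: {c,r,s}
  r: {c,m}
  s: {m}

Chromatic number:
  lower bound: {c,m,r} mutually conflict ⇒ χ ≥ 3
  assign c→c1 m→c0 r→c2 s→c1 — no edge inside a register ⇒ χ ≤ 3
  χ = 3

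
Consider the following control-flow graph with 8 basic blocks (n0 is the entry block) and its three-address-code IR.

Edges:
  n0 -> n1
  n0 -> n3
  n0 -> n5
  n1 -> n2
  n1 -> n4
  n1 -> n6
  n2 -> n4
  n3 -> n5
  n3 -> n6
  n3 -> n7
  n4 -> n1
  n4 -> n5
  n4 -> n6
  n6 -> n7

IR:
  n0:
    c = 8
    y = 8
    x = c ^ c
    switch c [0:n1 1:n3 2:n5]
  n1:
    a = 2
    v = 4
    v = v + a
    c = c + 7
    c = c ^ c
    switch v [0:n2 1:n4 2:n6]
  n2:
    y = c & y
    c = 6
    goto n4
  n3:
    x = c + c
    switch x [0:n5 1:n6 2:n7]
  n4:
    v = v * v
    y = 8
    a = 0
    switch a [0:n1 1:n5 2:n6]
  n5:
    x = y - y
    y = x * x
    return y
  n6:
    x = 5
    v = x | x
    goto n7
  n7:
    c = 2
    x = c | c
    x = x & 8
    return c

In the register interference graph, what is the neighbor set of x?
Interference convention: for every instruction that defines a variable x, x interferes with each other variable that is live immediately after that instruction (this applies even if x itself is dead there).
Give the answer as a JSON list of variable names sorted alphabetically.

Answer: ["c", "y"]

Analysis:
Block summaries:
  n0 def {c,x,y} use ∅
  n1 def {a,c,v} use {c}
  n2 def {c,y} use {c,y}
  n3 def {x} use {c}
  n4 def {a,v,y} use {v}
  n5 def {x,y} use {y}
  n6 def {v,x} use ∅
  n7 def {c,x} use ∅

Backward fixpoint:
  n0 li=∅ lo={c,y}
  n1 li={c,y} lo={c,v,y}
  n2 li={c,v,y} lo={c,v}
  n3 li={c,y} lo={y}
  n4 li={c,v} lo={c,y}
  n5 li={y} lo=∅
  n6 li=∅ lo=∅
  n7 li=∅ lo=∅

Interference:
  a — {c,v,y}
  c — {a,v,x,y}
  v — {a,c,y}
  x — {c,y}
  y — {a,c,v,x}

N(x) = ["c", "y"]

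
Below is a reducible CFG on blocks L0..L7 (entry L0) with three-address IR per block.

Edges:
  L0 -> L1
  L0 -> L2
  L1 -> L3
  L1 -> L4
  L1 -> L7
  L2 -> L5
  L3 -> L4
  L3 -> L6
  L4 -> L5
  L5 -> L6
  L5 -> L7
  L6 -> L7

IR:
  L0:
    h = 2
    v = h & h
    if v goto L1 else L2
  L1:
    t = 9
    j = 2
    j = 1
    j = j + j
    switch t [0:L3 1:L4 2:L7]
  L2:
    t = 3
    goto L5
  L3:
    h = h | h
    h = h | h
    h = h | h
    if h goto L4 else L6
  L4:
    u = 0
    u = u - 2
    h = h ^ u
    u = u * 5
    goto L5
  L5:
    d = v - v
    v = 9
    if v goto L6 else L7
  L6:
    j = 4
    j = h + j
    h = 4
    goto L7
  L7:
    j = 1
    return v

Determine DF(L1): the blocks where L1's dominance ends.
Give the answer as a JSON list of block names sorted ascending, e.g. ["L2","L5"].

idom tree: L1←L0 L2←L0 L3←L1 L4←L1 L5←L0 L6←L0 L7←L0
Dom∩ at merges:
  L4: preds {L1,L3}: {L0,L1} ∩ {L0,L1,L3} = {L0,L1}; idom=L1
  L5: preds {L2,L4}: {L0,L2} ∩ {L0,L1,L4} = {L0}; idom=L0
  L6: preds {L3,L5}: {L0,L1,L3} ∩ {L0,L5} = {L0}; idom=L0
  L7: preds {L1,L5,L6}: {L0,L1} ∩ {L0,L5} ∩ {L0,L6} = {L0}; idom=L0

DF derivation:
  join L4 pred L1: · stop@L1
  join L4 pred L3: L3 stop@L1
  join L5 pred L2: L2 stop@L0
  join L5 pred L4: L4→L1 stop@L0
  join L6 pred L3: L3→L1 stop@L0
  join L6 pred L5: L5 stop@L0
  join L7 pred L1: L1 stop@L0
  join L7 pred L5: L5 stop@L0
  join L7 pred L6: L6 stop@L0
  L0: DF=∅
  L1: DF={L5,L6,L7}
  L2: DF={L5}
  L3: DF={L4,L6}
  L4: DF={L5}
  L5: DF={L6,L7}
  L6: DF={L7}
  L7: DF=∅

DF(L1) = ["L5", "L6", "L7"]

Answer: ["L5", "L6", "L7"]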